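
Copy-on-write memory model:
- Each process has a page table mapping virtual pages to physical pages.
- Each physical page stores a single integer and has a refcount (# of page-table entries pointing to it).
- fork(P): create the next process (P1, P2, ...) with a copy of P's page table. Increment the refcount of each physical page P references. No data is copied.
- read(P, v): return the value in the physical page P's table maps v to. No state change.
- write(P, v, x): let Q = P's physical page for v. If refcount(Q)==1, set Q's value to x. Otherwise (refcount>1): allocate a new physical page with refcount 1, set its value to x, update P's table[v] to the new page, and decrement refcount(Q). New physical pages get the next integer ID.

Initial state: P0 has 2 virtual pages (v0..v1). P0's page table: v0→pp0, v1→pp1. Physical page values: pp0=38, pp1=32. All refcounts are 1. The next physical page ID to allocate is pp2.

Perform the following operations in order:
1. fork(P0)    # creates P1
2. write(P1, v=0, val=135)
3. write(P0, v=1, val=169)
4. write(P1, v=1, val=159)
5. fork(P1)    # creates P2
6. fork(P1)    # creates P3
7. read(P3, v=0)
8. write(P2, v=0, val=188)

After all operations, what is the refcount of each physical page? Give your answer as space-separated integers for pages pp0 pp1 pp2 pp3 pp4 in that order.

Answer: 1 3 2 1 1

Derivation:
Op 1: fork(P0) -> P1. 2 ppages; refcounts: pp0:2 pp1:2
Op 2: write(P1, v0, 135). refcount(pp0)=2>1 -> COPY to pp2. 3 ppages; refcounts: pp0:1 pp1:2 pp2:1
Op 3: write(P0, v1, 169). refcount(pp1)=2>1 -> COPY to pp3. 4 ppages; refcounts: pp0:1 pp1:1 pp2:1 pp3:1
Op 4: write(P1, v1, 159). refcount(pp1)=1 -> write in place. 4 ppages; refcounts: pp0:1 pp1:1 pp2:1 pp3:1
Op 5: fork(P1) -> P2. 4 ppages; refcounts: pp0:1 pp1:2 pp2:2 pp3:1
Op 6: fork(P1) -> P3. 4 ppages; refcounts: pp0:1 pp1:3 pp2:3 pp3:1
Op 7: read(P3, v0) -> 135. No state change.
Op 8: write(P2, v0, 188). refcount(pp2)=3>1 -> COPY to pp4. 5 ppages; refcounts: pp0:1 pp1:3 pp2:2 pp3:1 pp4:1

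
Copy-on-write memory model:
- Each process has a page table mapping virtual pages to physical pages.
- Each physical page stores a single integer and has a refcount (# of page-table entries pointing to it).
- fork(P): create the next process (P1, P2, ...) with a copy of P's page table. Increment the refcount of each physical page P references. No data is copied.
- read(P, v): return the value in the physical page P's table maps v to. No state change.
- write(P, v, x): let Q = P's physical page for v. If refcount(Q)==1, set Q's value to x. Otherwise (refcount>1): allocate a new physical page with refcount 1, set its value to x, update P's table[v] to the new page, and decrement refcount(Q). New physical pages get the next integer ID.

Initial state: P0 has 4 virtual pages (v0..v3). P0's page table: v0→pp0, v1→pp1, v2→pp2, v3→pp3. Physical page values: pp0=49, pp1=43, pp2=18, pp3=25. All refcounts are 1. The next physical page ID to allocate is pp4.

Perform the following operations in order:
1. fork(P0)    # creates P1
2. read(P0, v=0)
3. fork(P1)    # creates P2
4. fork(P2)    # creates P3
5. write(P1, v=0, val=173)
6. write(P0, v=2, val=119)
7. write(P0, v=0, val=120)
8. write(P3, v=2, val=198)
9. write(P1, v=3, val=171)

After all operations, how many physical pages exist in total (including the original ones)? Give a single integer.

Op 1: fork(P0) -> P1. 4 ppages; refcounts: pp0:2 pp1:2 pp2:2 pp3:2
Op 2: read(P0, v0) -> 49. No state change.
Op 3: fork(P1) -> P2. 4 ppages; refcounts: pp0:3 pp1:3 pp2:3 pp3:3
Op 4: fork(P2) -> P3. 4 ppages; refcounts: pp0:4 pp1:4 pp2:4 pp3:4
Op 5: write(P1, v0, 173). refcount(pp0)=4>1 -> COPY to pp4. 5 ppages; refcounts: pp0:3 pp1:4 pp2:4 pp3:4 pp4:1
Op 6: write(P0, v2, 119). refcount(pp2)=4>1 -> COPY to pp5. 6 ppages; refcounts: pp0:3 pp1:4 pp2:3 pp3:4 pp4:1 pp5:1
Op 7: write(P0, v0, 120). refcount(pp0)=3>1 -> COPY to pp6. 7 ppages; refcounts: pp0:2 pp1:4 pp2:3 pp3:4 pp4:1 pp5:1 pp6:1
Op 8: write(P3, v2, 198). refcount(pp2)=3>1 -> COPY to pp7. 8 ppages; refcounts: pp0:2 pp1:4 pp2:2 pp3:4 pp4:1 pp5:1 pp6:1 pp7:1
Op 9: write(P1, v3, 171). refcount(pp3)=4>1 -> COPY to pp8. 9 ppages; refcounts: pp0:2 pp1:4 pp2:2 pp3:3 pp4:1 pp5:1 pp6:1 pp7:1 pp8:1

Answer: 9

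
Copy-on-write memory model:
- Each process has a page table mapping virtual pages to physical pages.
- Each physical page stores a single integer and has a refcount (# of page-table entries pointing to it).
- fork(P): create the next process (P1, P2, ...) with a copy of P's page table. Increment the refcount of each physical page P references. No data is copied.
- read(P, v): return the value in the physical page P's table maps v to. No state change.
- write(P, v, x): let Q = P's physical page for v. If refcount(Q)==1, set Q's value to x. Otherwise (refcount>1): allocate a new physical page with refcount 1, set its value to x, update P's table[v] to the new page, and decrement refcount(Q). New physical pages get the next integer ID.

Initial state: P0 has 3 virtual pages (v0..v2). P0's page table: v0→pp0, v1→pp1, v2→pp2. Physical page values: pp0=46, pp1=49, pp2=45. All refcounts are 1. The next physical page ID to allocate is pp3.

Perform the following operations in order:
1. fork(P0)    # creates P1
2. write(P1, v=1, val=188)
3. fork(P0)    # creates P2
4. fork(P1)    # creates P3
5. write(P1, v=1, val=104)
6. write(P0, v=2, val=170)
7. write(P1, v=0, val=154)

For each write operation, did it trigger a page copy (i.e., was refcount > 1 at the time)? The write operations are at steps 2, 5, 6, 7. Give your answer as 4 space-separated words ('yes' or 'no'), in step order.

Op 1: fork(P0) -> P1. 3 ppages; refcounts: pp0:2 pp1:2 pp2:2
Op 2: write(P1, v1, 188). refcount(pp1)=2>1 -> COPY to pp3. 4 ppages; refcounts: pp0:2 pp1:1 pp2:2 pp3:1
Op 3: fork(P0) -> P2. 4 ppages; refcounts: pp0:3 pp1:2 pp2:3 pp3:1
Op 4: fork(P1) -> P3. 4 ppages; refcounts: pp0:4 pp1:2 pp2:4 pp3:2
Op 5: write(P1, v1, 104). refcount(pp3)=2>1 -> COPY to pp4. 5 ppages; refcounts: pp0:4 pp1:2 pp2:4 pp3:1 pp4:1
Op 6: write(P0, v2, 170). refcount(pp2)=4>1 -> COPY to pp5. 6 ppages; refcounts: pp0:4 pp1:2 pp2:3 pp3:1 pp4:1 pp5:1
Op 7: write(P1, v0, 154). refcount(pp0)=4>1 -> COPY to pp6. 7 ppages; refcounts: pp0:3 pp1:2 pp2:3 pp3:1 pp4:1 pp5:1 pp6:1

yes yes yes yes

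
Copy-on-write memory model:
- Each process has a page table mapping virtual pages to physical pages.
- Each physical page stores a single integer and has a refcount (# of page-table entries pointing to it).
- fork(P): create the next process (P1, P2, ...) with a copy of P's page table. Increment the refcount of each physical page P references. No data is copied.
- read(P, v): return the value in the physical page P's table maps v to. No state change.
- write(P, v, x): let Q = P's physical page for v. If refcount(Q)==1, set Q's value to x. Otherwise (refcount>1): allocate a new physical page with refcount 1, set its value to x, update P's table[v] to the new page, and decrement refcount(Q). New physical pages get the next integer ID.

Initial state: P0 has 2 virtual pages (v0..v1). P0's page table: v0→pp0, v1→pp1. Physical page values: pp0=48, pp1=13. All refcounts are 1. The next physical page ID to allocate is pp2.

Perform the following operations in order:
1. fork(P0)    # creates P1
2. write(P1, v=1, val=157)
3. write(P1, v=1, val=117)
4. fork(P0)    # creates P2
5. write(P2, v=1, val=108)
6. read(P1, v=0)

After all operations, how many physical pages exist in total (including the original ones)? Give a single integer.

Op 1: fork(P0) -> P1. 2 ppages; refcounts: pp0:2 pp1:2
Op 2: write(P1, v1, 157). refcount(pp1)=2>1 -> COPY to pp2. 3 ppages; refcounts: pp0:2 pp1:1 pp2:1
Op 3: write(P1, v1, 117). refcount(pp2)=1 -> write in place. 3 ppages; refcounts: pp0:2 pp1:1 pp2:1
Op 4: fork(P0) -> P2. 3 ppages; refcounts: pp0:3 pp1:2 pp2:1
Op 5: write(P2, v1, 108). refcount(pp1)=2>1 -> COPY to pp3. 4 ppages; refcounts: pp0:3 pp1:1 pp2:1 pp3:1
Op 6: read(P1, v0) -> 48. No state change.

Answer: 4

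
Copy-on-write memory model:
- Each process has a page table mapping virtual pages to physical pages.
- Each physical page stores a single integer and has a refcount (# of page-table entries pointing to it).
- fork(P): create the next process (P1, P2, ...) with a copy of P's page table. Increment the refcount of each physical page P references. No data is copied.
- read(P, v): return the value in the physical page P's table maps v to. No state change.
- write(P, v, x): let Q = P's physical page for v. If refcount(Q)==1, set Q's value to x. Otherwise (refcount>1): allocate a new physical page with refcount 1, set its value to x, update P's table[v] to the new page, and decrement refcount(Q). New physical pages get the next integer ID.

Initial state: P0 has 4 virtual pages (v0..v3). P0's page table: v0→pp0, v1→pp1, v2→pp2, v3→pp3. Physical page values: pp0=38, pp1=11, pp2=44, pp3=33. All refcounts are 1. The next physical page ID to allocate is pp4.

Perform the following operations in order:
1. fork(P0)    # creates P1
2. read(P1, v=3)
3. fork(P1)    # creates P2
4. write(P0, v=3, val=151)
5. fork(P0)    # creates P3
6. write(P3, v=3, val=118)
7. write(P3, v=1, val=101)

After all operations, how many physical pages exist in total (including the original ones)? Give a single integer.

Answer: 7

Derivation:
Op 1: fork(P0) -> P1. 4 ppages; refcounts: pp0:2 pp1:2 pp2:2 pp3:2
Op 2: read(P1, v3) -> 33. No state change.
Op 3: fork(P1) -> P2. 4 ppages; refcounts: pp0:3 pp1:3 pp2:3 pp3:3
Op 4: write(P0, v3, 151). refcount(pp3)=3>1 -> COPY to pp4. 5 ppages; refcounts: pp0:3 pp1:3 pp2:3 pp3:2 pp4:1
Op 5: fork(P0) -> P3. 5 ppages; refcounts: pp0:4 pp1:4 pp2:4 pp3:2 pp4:2
Op 6: write(P3, v3, 118). refcount(pp4)=2>1 -> COPY to pp5. 6 ppages; refcounts: pp0:4 pp1:4 pp2:4 pp3:2 pp4:1 pp5:1
Op 7: write(P3, v1, 101). refcount(pp1)=4>1 -> COPY to pp6. 7 ppages; refcounts: pp0:4 pp1:3 pp2:4 pp3:2 pp4:1 pp5:1 pp6:1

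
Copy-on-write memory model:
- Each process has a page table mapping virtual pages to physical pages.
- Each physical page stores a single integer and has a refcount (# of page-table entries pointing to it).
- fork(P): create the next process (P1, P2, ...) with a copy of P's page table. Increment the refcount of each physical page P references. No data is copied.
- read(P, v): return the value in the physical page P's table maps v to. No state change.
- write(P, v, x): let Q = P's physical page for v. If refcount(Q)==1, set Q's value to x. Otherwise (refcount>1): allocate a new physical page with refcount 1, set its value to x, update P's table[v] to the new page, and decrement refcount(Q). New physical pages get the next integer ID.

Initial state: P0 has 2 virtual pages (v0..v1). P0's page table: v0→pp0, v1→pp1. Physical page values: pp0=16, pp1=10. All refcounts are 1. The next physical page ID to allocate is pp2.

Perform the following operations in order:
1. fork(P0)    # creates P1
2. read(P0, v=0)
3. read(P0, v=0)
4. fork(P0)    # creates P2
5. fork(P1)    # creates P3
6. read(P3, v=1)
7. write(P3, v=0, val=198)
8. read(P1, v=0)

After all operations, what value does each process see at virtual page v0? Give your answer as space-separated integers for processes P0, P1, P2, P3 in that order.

Op 1: fork(P0) -> P1. 2 ppages; refcounts: pp0:2 pp1:2
Op 2: read(P0, v0) -> 16. No state change.
Op 3: read(P0, v0) -> 16. No state change.
Op 4: fork(P0) -> P2. 2 ppages; refcounts: pp0:3 pp1:3
Op 5: fork(P1) -> P3. 2 ppages; refcounts: pp0:4 pp1:4
Op 6: read(P3, v1) -> 10. No state change.
Op 7: write(P3, v0, 198). refcount(pp0)=4>1 -> COPY to pp2. 3 ppages; refcounts: pp0:3 pp1:4 pp2:1
Op 8: read(P1, v0) -> 16. No state change.
P0: v0 -> pp0 = 16
P1: v0 -> pp0 = 16
P2: v0 -> pp0 = 16
P3: v0 -> pp2 = 198

Answer: 16 16 16 198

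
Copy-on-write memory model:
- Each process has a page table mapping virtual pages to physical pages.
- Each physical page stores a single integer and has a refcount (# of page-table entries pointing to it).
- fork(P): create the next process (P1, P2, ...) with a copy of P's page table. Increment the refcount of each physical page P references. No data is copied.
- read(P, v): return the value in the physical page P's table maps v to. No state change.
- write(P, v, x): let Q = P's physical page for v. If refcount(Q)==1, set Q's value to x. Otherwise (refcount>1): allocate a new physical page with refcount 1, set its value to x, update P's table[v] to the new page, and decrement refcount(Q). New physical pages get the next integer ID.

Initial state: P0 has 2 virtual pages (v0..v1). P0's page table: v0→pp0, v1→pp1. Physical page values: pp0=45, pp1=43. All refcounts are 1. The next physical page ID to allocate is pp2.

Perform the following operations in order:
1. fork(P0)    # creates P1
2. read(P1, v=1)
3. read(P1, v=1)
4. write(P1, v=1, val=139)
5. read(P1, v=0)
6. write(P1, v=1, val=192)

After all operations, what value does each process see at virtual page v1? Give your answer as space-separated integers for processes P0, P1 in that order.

Answer: 43 192

Derivation:
Op 1: fork(P0) -> P1. 2 ppages; refcounts: pp0:2 pp1:2
Op 2: read(P1, v1) -> 43. No state change.
Op 3: read(P1, v1) -> 43. No state change.
Op 4: write(P1, v1, 139). refcount(pp1)=2>1 -> COPY to pp2. 3 ppages; refcounts: pp0:2 pp1:1 pp2:1
Op 5: read(P1, v0) -> 45. No state change.
Op 6: write(P1, v1, 192). refcount(pp2)=1 -> write in place. 3 ppages; refcounts: pp0:2 pp1:1 pp2:1
P0: v1 -> pp1 = 43
P1: v1 -> pp2 = 192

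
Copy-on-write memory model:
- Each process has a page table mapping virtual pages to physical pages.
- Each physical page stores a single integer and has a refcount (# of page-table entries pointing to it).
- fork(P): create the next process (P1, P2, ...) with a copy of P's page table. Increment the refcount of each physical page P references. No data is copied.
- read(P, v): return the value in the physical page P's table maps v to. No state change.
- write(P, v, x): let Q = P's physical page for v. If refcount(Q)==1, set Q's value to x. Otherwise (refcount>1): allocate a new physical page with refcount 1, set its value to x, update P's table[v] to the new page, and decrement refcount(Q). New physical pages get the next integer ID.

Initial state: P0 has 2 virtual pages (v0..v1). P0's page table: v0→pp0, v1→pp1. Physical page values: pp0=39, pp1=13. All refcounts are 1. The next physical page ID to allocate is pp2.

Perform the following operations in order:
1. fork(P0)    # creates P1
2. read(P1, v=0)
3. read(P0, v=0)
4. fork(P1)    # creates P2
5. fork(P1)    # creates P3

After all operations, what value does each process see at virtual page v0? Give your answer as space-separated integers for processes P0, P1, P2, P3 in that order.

Op 1: fork(P0) -> P1. 2 ppages; refcounts: pp0:2 pp1:2
Op 2: read(P1, v0) -> 39. No state change.
Op 3: read(P0, v0) -> 39. No state change.
Op 4: fork(P1) -> P2. 2 ppages; refcounts: pp0:3 pp1:3
Op 5: fork(P1) -> P3. 2 ppages; refcounts: pp0:4 pp1:4
P0: v0 -> pp0 = 39
P1: v0 -> pp0 = 39
P2: v0 -> pp0 = 39
P3: v0 -> pp0 = 39

Answer: 39 39 39 39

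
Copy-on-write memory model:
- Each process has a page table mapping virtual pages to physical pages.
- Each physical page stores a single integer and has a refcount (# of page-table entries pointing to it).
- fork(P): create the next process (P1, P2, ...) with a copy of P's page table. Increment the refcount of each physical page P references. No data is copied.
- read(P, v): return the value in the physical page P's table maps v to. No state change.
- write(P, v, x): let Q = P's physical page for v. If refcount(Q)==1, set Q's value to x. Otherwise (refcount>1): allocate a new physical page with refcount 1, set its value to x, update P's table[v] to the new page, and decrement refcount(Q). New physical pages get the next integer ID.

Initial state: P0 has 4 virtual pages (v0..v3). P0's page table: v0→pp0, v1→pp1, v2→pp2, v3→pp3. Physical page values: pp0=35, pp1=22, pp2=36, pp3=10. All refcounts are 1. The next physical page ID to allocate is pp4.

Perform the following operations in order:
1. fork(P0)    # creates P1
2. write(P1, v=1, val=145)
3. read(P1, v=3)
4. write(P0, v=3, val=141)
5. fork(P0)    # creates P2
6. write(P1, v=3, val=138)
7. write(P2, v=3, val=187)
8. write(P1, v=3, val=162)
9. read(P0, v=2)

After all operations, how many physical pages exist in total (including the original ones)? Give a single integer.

Op 1: fork(P0) -> P1. 4 ppages; refcounts: pp0:2 pp1:2 pp2:2 pp3:2
Op 2: write(P1, v1, 145). refcount(pp1)=2>1 -> COPY to pp4. 5 ppages; refcounts: pp0:2 pp1:1 pp2:2 pp3:2 pp4:1
Op 3: read(P1, v3) -> 10. No state change.
Op 4: write(P0, v3, 141). refcount(pp3)=2>1 -> COPY to pp5. 6 ppages; refcounts: pp0:2 pp1:1 pp2:2 pp3:1 pp4:1 pp5:1
Op 5: fork(P0) -> P2. 6 ppages; refcounts: pp0:3 pp1:2 pp2:3 pp3:1 pp4:1 pp5:2
Op 6: write(P1, v3, 138). refcount(pp3)=1 -> write in place. 6 ppages; refcounts: pp0:3 pp1:2 pp2:3 pp3:1 pp4:1 pp5:2
Op 7: write(P2, v3, 187). refcount(pp5)=2>1 -> COPY to pp6. 7 ppages; refcounts: pp0:3 pp1:2 pp2:3 pp3:1 pp4:1 pp5:1 pp6:1
Op 8: write(P1, v3, 162). refcount(pp3)=1 -> write in place. 7 ppages; refcounts: pp0:3 pp1:2 pp2:3 pp3:1 pp4:1 pp5:1 pp6:1
Op 9: read(P0, v2) -> 36. No state change.

Answer: 7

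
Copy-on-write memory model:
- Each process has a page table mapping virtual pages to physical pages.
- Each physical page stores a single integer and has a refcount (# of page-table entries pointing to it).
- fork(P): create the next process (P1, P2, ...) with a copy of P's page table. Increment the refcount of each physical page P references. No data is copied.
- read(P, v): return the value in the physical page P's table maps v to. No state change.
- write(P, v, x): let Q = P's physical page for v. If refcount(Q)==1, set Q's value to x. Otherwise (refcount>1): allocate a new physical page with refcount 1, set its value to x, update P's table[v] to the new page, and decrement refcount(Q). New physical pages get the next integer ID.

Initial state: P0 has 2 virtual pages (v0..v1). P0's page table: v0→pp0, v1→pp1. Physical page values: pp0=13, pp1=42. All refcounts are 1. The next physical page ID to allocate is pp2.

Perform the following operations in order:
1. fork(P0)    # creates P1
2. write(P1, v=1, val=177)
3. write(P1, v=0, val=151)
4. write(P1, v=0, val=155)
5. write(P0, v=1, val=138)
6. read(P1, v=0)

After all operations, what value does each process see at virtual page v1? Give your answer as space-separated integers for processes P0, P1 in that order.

Op 1: fork(P0) -> P1. 2 ppages; refcounts: pp0:2 pp1:2
Op 2: write(P1, v1, 177). refcount(pp1)=2>1 -> COPY to pp2. 3 ppages; refcounts: pp0:2 pp1:1 pp2:1
Op 3: write(P1, v0, 151). refcount(pp0)=2>1 -> COPY to pp3. 4 ppages; refcounts: pp0:1 pp1:1 pp2:1 pp3:1
Op 4: write(P1, v0, 155). refcount(pp3)=1 -> write in place. 4 ppages; refcounts: pp0:1 pp1:1 pp2:1 pp3:1
Op 5: write(P0, v1, 138). refcount(pp1)=1 -> write in place. 4 ppages; refcounts: pp0:1 pp1:1 pp2:1 pp3:1
Op 6: read(P1, v0) -> 155. No state change.
P0: v1 -> pp1 = 138
P1: v1 -> pp2 = 177

Answer: 138 177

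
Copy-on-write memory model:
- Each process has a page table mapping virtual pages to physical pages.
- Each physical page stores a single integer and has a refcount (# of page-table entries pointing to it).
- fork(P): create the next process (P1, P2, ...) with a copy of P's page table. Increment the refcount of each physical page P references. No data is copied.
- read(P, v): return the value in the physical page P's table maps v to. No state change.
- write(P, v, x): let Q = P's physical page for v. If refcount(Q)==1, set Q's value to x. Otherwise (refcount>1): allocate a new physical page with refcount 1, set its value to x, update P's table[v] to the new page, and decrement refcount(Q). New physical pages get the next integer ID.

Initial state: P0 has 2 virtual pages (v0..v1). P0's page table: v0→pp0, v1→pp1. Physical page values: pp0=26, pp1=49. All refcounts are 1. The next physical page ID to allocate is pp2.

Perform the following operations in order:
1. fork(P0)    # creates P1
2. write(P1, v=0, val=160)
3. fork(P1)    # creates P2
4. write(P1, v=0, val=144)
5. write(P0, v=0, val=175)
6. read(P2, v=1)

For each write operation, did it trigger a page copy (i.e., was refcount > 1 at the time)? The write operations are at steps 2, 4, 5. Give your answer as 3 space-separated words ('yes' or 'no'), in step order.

Op 1: fork(P0) -> P1. 2 ppages; refcounts: pp0:2 pp1:2
Op 2: write(P1, v0, 160). refcount(pp0)=2>1 -> COPY to pp2. 3 ppages; refcounts: pp0:1 pp1:2 pp2:1
Op 3: fork(P1) -> P2. 3 ppages; refcounts: pp0:1 pp1:3 pp2:2
Op 4: write(P1, v0, 144). refcount(pp2)=2>1 -> COPY to pp3. 4 ppages; refcounts: pp0:1 pp1:3 pp2:1 pp3:1
Op 5: write(P0, v0, 175). refcount(pp0)=1 -> write in place. 4 ppages; refcounts: pp0:1 pp1:3 pp2:1 pp3:1
Op 6: read(P2, v1) -> 49. No state change.

yes yes no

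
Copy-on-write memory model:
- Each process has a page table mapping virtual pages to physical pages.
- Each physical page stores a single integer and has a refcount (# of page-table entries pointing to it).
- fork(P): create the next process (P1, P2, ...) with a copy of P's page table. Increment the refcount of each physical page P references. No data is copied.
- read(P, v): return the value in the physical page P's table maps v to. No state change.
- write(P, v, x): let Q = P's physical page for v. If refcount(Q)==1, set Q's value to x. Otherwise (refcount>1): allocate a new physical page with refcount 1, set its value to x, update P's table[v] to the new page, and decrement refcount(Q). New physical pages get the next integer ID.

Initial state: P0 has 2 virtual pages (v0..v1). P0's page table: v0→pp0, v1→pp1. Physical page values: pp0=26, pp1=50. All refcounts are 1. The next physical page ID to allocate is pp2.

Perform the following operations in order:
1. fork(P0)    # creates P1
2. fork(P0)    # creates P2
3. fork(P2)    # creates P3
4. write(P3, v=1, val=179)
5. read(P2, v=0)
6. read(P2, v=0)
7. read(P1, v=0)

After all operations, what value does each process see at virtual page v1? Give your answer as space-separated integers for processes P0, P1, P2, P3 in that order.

Answer: 50 50 50 179

Derivation:
Op 1: fork(P0) -> P1. 2 ppages; refcounts: pp0:2 pp1:2
Op 2: fork(P0) -> P2. 2 ppages; refcounts: pp0:3 pp1:3
Op 3: fork(P2) -> P3. 2 ppages; refcounts: pp0:4 pp1:4
Op 4: write(P3, v1, 179). refcount(pp1)=4>1 -> COPY to pp2. 3 ppages; refcounts: pp0:4 pp1:3 pp2:1
Op 5: read(P2, v0) -> 26. No state change.
Op 6: read(P2, v0) -> 26. No state change.
Op 7: read(P1, v0) -> 26. No state change.
P0: v1 -> pp1 = 50
P1: v1 -> pp1 = 50
P2: v1 -> pp1 = 50
P3: v1 -> pp2 = 179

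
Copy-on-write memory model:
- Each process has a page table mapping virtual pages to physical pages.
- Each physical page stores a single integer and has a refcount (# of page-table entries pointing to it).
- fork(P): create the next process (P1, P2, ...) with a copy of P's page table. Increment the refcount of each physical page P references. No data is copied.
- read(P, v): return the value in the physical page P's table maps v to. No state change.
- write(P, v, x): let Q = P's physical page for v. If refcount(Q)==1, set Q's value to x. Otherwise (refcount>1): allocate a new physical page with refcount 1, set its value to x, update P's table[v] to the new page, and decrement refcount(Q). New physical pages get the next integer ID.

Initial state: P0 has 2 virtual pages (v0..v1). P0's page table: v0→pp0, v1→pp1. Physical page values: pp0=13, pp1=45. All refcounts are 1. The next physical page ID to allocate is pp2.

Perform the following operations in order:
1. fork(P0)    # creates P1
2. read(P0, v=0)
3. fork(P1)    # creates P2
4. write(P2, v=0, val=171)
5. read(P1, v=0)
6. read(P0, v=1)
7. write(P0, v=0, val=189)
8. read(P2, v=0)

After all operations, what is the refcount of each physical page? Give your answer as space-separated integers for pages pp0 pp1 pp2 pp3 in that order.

Op 1: fork(P0) -> P1. 2 ppages; refcounts: pp0:2 pp1:2
Op 2: read(P0, v0) -> 13. No state change.
Op 3: fork(P1) -> P2. 2 ppages; refcounts: pp0:3 pp1:3
Op 4: write(P2, v0, 171). refcount(pp0)=3>1 -> COPY to pp2. 3 ppages; refcounts: pp0:2 pp1:3 pp2:1
Op 5: read(P1, v0) -> 13. No state change.
Op 6: read(P0, v1) -> 45. No state change.
Op 7: write(P0, v0, 189). refcount(pp0)=2>1 -> COPY to pp3. 4 ppages; refcounts: pp0:1 pp1:3 pp2:1 pp3:1
Op 8: read(P2, v0) -> 171. No state change.

Answer: 1 3 1 1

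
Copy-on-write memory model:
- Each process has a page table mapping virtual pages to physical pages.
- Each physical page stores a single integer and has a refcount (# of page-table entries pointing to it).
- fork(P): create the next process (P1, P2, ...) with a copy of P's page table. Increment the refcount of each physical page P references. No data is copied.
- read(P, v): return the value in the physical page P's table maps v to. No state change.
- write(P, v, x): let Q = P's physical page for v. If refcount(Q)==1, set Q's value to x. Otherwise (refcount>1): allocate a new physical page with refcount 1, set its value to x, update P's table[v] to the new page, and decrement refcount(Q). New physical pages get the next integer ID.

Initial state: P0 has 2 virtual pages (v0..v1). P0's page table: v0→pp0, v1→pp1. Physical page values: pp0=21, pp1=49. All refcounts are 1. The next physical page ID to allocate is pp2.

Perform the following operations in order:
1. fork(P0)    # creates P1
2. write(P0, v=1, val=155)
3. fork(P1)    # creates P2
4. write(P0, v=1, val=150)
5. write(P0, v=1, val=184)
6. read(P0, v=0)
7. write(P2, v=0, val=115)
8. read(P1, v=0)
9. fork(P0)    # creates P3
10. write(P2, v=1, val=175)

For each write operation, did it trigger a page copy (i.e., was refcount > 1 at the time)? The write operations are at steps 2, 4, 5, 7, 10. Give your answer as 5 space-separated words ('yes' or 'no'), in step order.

Op 1: fork(P0) -> P1. 2 ppages; refcounts: pp0:2 pp1:2
Op 2: write(P0, v1, 155). refcount(pp1)=2>1 -> COPY to pp2. 3 ppages; refcounts: pp0:2 pp1:1 pp2:1
Op 3: fork(P1) -> P2. 3 ppages; refcounts: pp0:3 pp1:2 pp2:1
Op 4: write(P0, v1, 150). refcount(pp2)=1 -> write in place. 3 ppages; refcounts: pp0:3 pp1:2 pp2:1
Op 5: write(P0, v1, 184). refcount(pp2)=1 -> write in place. 3 ppages; refcounts: pp0:3 pp1:2 pp2:1
Op 6: read(P0, v0) -> 21. No state change.
Op 7: write(P2, v0, 115). refcount(pp0)=3>1 -> COPY to pp3. 4 ppages; refcounts: pp0:2 pp1:2 pp2:1 pp3:1
Op 8: read(P1, v0) -> 21. No state change.
Op 9: fork(P0) -> P3. 4 ppages; refcounts: pp0:3 pp1:2 pp2:2 pp3:1
Op 10: write(P2, v1, 175). refcount(pp1)=2>1 -> COPY to pp4. 5 ppages; refcounts: pp0:3 pp1:1 pp2:2 pp3:1 pp4:1

yes no no yes yes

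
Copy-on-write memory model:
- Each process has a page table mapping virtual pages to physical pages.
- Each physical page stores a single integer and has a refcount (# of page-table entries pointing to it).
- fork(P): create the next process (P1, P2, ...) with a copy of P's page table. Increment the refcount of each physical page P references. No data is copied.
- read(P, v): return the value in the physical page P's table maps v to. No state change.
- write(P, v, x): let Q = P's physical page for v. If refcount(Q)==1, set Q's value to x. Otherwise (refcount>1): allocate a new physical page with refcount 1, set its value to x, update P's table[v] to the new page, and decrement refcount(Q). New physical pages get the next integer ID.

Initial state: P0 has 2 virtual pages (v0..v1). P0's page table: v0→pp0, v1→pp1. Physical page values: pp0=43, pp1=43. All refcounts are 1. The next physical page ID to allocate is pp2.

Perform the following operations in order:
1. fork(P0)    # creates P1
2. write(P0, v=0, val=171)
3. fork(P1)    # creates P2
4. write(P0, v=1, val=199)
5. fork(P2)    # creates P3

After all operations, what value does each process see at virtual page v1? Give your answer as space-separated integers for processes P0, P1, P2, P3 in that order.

Op 1: fork(P0) -> P1. 2 ppages; refcounts: pp0:2 pp1:2
Op 2: write(P0, v0, 171). refcount(pp0)=2>1 -> COPY to pp2. 3 ppages; refcounts: pp0:1 pp1:2 pp2:1
Op 3: fork(P1) -> P2. 3 ppages; refcounts: pp0:2 pp1:3 pp2:1
Op 4: write(P0, v1, 199). refcount(pp1)=3>1 -> COPY to pp3. 4 ppages; refcounts: pp0:2 pp1:2 pp2:1 pp3:1
Op 5: fork(P2) -> P3. 4 ppages; refcounts: pp0:3 pp1:3 pp2:1 pp3:1
P0: v1 -> pp3 = 199
P1: v1 -> pp1 = 43
P2: v1 -> pp1 = 43
P3: v1 -> pp1 = 43

Answer: 199 43 43 43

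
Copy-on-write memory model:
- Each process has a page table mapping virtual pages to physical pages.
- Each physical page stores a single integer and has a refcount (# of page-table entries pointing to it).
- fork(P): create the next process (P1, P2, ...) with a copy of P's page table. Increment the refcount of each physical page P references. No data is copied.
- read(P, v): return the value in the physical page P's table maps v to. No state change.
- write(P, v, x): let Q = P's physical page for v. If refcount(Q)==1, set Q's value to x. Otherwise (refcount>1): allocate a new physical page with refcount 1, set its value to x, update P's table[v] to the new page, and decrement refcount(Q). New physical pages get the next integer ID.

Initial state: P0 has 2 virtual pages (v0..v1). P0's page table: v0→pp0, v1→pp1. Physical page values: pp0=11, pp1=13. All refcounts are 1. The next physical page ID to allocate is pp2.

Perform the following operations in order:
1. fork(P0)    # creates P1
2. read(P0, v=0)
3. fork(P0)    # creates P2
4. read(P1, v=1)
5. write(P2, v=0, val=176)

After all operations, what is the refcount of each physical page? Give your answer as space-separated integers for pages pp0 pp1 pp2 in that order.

Answer: 2 3 1

Derivation:
Op 1: fork(P0) -> P1. 2 ppages; refcounts: pp0:2 pp1:2
Op 2: read(P0, v0) -> 11. No state change.
Op 3: fork(P0) -> P2. 2 ppages; refcounts: pp0:3 pp1:3
Op 4: read(P1, v1) -> 13. No state change.
Op 5: write(P2, v0, 176). refcount(pp0)=3>1 -> COPY to pp2. 3 ppages; refcounts: pp0:2 pp1:3 pp2:1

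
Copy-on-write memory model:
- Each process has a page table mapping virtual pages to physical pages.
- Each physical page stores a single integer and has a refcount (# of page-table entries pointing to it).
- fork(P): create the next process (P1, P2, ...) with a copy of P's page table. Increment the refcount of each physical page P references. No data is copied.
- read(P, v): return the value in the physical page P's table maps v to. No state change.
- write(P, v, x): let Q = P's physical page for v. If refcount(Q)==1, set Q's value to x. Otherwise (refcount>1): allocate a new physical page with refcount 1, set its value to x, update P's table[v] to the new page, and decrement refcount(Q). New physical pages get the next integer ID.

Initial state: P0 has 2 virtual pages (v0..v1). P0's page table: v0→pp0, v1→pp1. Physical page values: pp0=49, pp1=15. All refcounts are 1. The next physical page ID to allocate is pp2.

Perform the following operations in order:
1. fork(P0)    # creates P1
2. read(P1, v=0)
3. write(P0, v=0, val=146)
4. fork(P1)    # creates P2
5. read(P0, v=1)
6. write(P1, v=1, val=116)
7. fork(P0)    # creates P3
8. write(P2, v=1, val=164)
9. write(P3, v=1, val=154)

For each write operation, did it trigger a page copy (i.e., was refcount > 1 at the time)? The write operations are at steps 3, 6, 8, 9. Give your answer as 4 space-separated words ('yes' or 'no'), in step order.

Op 1: fork(P0) -> P1. 2 ppages; refcounts: pp0:2 pp1:2
Op 2: read(P1, v0) -> 49. No state change.
Op 3: write(P0, v0, 146). refcount(pp0)=2>1 -> COPY to pp2. 3 ppages; refcounts: pp0:1 pp1:2 pp2:1
Op 4: fork(P1) -> P2. 3 ppages; refcounts: pp0:2 pp1:3 pp2:1
Op 5: read(P0, v1) -> 15. No state change.
Op 6: write(P1, v1, 116). refcount(pp1)=3>1 -> COPY to pp3. 4 ppages; refcounts: pp0:2 pp1:2 pp2:1 pp3:1
Op 7: fork(P0) -> P3. 4 ppages; refcounts: pp0:2 pp1:3 pp2:2 pp3:1
Op 8: write(P2, v1, 164). refcount(pp1)=3>1 -> COPY to pp4. 5 ppages; refcounts: pp0:2 pp1:2 pp2:2 pp3:1 pp4:1
Op 9: write(P3, v1, 154). refcount(pp1)=2>1 -> COPY to pp5. 6 ppages; refcounts: pp0:2 pp1:1 pp2:2 pp3:1 pp4:1 pp5:1

yes yes yes yes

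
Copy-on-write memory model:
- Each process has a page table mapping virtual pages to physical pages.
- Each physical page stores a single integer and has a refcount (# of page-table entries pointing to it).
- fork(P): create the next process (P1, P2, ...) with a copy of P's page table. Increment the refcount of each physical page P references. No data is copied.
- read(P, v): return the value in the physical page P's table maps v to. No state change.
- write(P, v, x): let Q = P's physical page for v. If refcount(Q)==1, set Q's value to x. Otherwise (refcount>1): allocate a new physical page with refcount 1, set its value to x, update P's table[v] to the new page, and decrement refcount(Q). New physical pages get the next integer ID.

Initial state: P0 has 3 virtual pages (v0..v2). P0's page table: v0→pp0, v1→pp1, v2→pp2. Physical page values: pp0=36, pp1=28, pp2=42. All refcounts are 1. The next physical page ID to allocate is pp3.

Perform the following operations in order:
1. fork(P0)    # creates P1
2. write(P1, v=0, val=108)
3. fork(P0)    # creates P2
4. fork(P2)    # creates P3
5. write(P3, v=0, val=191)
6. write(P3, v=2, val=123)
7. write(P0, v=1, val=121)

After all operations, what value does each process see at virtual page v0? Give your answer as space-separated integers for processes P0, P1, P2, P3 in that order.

Op 1: fork(P0) -> P1. 3 ppages; refcounts: pp0:2 pp1:2 pp2:2
Op 2: write(P1, v0, 108). refcount(pp0)=2>1 -> COPY to pp3. 4 ppages; refcounts: pp0:1 pp1:2 pp2:2 pp3:1
Op 3: fork(P0) -> P2. 4 ppages; refcounts: pp0:2 pp1:3 pp2:3 pp3:1
Op 4: fork(P2) -> P3. 4 ppages; refcounts: pp0:3 pp1:4 pp2:4 pp3:1
Op 5: write(P3, v0, 191). refcount(pp0)=3>1 -> COPY to pp4. 5 ppages; refcounts: pp0:2 pp1:4 pp2:4 pp3:1 pp4:1
Op 6: write(P3, v2, 123). refcount(pp2)=4>1 -> COPY to pp5. 6 ppages; refcounts: pp0:2 pp1:4 pp2:3 pp3:1 pp4:1 pp5:1
Op 7: write(P0, v1, 121). refcount(pp1)=4>1 -> COPY to pp6. 7 ppages; refcounts: pp0:2 pp1:3 pp2:3 pp3:1 pp4:1 pp5:1 pp6:1
P0: v0 -> pp0 = 36
P1: v0 -> pp3 = 108
P2: v0 -> pp0 = 36
P3: v0 -> pp4 = 191

Answer: 36 108 36 191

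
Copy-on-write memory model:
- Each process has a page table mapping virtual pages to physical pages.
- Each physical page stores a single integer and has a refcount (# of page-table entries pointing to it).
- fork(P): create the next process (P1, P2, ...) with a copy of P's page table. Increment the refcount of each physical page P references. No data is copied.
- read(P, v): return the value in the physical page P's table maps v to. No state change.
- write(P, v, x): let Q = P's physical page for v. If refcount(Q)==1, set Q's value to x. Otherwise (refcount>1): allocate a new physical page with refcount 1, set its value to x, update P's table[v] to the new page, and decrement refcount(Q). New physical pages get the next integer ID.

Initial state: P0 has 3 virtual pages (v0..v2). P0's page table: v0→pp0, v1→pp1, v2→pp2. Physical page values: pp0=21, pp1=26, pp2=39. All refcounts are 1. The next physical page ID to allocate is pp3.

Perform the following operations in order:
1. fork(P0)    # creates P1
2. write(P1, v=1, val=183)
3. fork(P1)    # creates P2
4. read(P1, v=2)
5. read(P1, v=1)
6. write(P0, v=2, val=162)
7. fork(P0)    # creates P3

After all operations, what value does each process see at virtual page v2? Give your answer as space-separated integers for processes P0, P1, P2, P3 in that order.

Op 1: fork(P0) -> P1. 3 ppages; refcounts: pp0:2 pp1:2 pp2:2
Op 2: write(P1, v1, 183). refcount(pp1)=2>1 -> COPY to pp3. 4 ppages; refcounts: pp0:2 pp1:1 pp2:2 pp3:1
Op 3: fork(P1) -> P2. 4 ppages; refcounts: pp0:3 pp1:1 pp2:3 pp3:2
Op 4: read(P1, v2) -> 39. No state change.
Op 5: read(P1, v1) -> 183. No state change.
Op 6: write(P0, v2, 162). refcount(pp2)=3>1 -> COPY to pp4. 5 ppages; refcounts: pp0:3 pp1:1 pp2:2 pp3:2 pp4:1
Op 7: fork(P0) -> P3. 5 ppages; refcounts: pp0:4 pp1:2 pp2:2 pp3:2 pp4:2
P0: v2 -> pp4 = 162
P1: v2 -> pp2 = 39
P2: v2 -> pp2 = 39
P3: v2 -> pp4 = 162

Answer: 162 39 39 162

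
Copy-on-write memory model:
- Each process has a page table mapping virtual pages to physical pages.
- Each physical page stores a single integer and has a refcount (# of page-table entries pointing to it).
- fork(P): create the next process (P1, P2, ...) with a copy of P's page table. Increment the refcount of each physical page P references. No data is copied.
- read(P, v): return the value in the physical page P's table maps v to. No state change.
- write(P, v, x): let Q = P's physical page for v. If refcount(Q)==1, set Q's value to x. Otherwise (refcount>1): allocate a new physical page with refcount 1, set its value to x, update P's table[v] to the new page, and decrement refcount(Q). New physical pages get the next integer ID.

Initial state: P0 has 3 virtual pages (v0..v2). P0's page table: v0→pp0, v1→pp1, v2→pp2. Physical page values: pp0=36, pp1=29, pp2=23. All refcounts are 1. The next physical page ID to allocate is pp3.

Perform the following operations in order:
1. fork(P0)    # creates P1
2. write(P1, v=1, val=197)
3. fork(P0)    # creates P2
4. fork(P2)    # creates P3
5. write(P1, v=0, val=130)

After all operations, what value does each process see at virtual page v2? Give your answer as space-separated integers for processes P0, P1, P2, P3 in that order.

Answer: 23 23 23 23

Derivation:
Op 1: fork(P0) -> P1. 3 ppages; refcounts: pp0:2 pp1:2 pp2:2
Op 2: write(P1, v1, 197). refcount(pp1)=2>1 -> COPY to pp3. 4 ppages; refcounts: pp0:2 pp1:1 pp2:2 pp3:1
Op 3: fork(P0) -> P2. 4 ppages; refcounts: pp0:3 pp1:2 pp2:3 pp3:1
Op 4: fork(P2) -> P3. 4 ppages; refcounts: pp0:4 pp1:3 pp2:4 pp3:1
Op 5: write(P1, v0, 130). refcount(pp0)=4>1 -> COPY to pp4. 5 ppages; refcounts: pp0:3 pp1:3 pp2:4 pp3:1 pp4:1
P0: v2 -> pp2 = 23
P1: v2 -> pp2 = 23
P2: v2 -> pp2 = 23
P3: v2 -> pp2 = 23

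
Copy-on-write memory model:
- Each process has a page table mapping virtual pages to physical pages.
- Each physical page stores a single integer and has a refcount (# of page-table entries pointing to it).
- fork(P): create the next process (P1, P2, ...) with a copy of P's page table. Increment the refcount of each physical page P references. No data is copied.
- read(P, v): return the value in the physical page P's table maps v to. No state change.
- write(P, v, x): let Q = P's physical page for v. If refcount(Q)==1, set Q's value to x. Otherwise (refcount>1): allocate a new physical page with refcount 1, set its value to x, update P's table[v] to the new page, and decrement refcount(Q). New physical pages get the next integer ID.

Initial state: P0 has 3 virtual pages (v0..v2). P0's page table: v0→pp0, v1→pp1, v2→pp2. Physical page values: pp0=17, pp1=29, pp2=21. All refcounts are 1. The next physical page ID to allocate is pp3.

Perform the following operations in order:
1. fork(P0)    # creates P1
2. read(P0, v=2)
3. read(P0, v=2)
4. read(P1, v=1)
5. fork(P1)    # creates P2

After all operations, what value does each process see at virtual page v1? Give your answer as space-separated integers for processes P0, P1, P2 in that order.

Op 1: fork(P0) -> P1. 3 ppages; refcounts: pp0:2 pp1:2 pp2:2
Op 2: read(P0, v2) -> 21. No state change.
Op 3: read(P0, v2) -> 21. No state change.
Op 4: read(P1, v1) -> 29. No state change.
Op 5: fork(P1) -> P2. 3 ppages; refcounts: pp0:3 pp1:3 pp2:3
P0: v1 -> pp1 = 29
P1: v1 -> pp1 = 29
P2: v1 -> pp1 = 29

Answer: 29 29 29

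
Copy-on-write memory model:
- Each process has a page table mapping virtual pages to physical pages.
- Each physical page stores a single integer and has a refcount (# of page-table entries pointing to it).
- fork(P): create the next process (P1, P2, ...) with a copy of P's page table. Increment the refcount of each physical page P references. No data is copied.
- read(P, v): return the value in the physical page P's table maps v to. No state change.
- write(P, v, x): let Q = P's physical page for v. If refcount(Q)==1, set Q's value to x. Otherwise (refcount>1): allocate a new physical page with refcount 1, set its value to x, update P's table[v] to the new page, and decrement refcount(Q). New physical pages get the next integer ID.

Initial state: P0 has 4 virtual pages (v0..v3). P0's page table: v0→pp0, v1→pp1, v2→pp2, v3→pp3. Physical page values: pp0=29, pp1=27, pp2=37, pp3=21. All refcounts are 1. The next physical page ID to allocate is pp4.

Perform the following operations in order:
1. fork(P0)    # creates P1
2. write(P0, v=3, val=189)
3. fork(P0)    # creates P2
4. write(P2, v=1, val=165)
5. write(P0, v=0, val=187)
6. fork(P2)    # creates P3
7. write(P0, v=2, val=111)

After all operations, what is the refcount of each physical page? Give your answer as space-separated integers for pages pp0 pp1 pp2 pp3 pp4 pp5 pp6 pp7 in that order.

Answer: 3 2 3 1 3 2 1 1

Derivation:
Op 1: fork(P0) -> P1. 4 ppages; refcounts: pp0:2 pp1:2 pp2:2 pp3:2
Op 2: write(P0, v3, 189). refcount(pp3)=2>1 -> COPY to pp4. 5 ppages; refcounts: pp0:2 pp1:2 pp2:2 pp3:1 pp4:1
Op 3: fork(P0) -> P2. 5 ppages; refcounts: pp0:3 pp1:3 pp2:3 pp3:1 pp4:2
Op 4: write(P2, v1, 165). refcount(pp1)=3>1 -> COPY to pp5. 6 ppages; refcounts: pp0:3 pp1:2 pp2:3 pp3:1 pp4:2 pp5:1
Op 5: write(P0, v0, 187). refcount(pp0)=3>1 -> COPY to pp6. 7 ppages; refcounts: pp0:2 pp1:2 pp2:3 pp3:1 pp4:2 pp5:1 pp6:1
Op 6: fork(P2) -> P3. 7 ppages; refcounts: pp0:3 pp1:2 pp2:4 pp3:1 pp4:3 pp5:2 pp6:1
Op 7: write(P0, v2, 111). refcount(pp2)=4>1 -> COPY to pp7. 8 ppages; refcounts: pp0:3 pp1:2 pp2:3 pp3:1 pp4:3 pp5:2 pp6:1 pp7:1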